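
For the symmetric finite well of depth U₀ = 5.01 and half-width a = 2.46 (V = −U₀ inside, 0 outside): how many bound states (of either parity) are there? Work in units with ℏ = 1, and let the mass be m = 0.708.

The dimensionless depth is z₀ = a√(2mU₀)/ℏ = 2.46 × √(7.094) = 6.552.
The even/odd transcendental equations gain one root per π/2 in z₀, giving N = 1 + ⌊2z₀/π⌋ = 1 + ⌊4.171⌋ = 5.

N = 5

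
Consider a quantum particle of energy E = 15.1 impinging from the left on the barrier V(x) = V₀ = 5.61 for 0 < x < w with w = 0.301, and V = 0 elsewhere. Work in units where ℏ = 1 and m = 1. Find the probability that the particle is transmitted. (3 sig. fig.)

T = 0.951

Above the barrier the interior wavenumber is k₂ = √(2m(E − V₀))/ℏ = 4.357, giving phase k₂w = 1.311.
T = [1 + V₀² sin²(k₂w) / (4E(E − V₀))]⁻¹ = 1/1.051 = 0.951.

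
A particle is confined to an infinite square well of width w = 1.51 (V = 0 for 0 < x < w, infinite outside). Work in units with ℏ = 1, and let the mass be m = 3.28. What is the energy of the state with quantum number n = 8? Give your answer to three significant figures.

E = 42.2

The infinite-well eigenfunctions ψ_n = √(2/w) sin(nπx/w) vanish at both walls, giving E_n = n²π²ℏ²/(2mw²).
E_8 = 8² × π² / (2 × 3.28 × 1.51²) = 42.23.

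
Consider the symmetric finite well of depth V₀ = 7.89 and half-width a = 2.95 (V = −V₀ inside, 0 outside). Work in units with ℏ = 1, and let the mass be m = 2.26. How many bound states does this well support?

The dimensionless depth is z₀ = a√(2mV₀)/ℏ = 2.95 × √(35.66) = 17.62.
The even/odd transcendental equations gain one root per π/2 in z₀, giving N = 1 + ⌊2z₀/π⌋ = 1 + ⌊11.22⌋ = 12.

N = 12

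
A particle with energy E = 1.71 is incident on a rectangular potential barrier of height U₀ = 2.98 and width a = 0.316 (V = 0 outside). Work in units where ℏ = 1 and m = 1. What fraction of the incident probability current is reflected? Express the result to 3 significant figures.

E < U₀: inside the barrier ψ ∝ e^{±κx} with κ = √(2m(U₀ − E))/ℏ = 1.594.
κa = 0.5036, sinh(κa) = 0.5252.
The exact tunnelling result is T⁻¹ = 1 + U₀² sinh²(κa) / [4E(U₀ − E)] = 1.282, so T = 0.780.
R = 1 − T = 0.220.

R = 0.220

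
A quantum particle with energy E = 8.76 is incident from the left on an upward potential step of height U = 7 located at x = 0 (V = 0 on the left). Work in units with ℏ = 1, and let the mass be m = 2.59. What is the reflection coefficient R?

R = 0.145

The wavenumbers are k₁ = √(2mE)/ℏ = 6.736 on the left and k₂ = √(2m(E − U))/ℏ = 3.019 on the right.
Continuity of ψ and ψ′ at the step yields the reflection amplitude r = (k₁ − k₂)/(k₁ + k₂) = 0.3810; thus R = |r|² = 0.1452, T = 0.8548.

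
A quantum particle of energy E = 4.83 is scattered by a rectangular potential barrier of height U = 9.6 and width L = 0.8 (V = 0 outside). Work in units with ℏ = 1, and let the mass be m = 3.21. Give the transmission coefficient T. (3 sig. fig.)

T = 0.000571

Since E < U the interior solution is evanescent with decay constant κ = √(2m(U − E))/ℏ = 5.534.
κL = 4.427, sinh(κL) = 41.84.
The exact tunnelling result is T⁻¹ = 1 + U² sinh²(κL) / [4E(U − E)] = 1751, so T = 0.000571.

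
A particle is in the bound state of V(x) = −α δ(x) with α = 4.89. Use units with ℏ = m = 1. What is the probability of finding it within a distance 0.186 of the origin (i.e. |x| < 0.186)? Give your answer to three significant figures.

P = 0.838

The normalised bound state is ψ = √κ e^{−κ|x|} with κ = mα/ℏ² = 4.890.
P(|x| < d) = ∫_{−d}^{d} κ e^{−2κ|x|} dx = 1 − e^{−2κd} = 1 − e^{−1.819} = 0.8378.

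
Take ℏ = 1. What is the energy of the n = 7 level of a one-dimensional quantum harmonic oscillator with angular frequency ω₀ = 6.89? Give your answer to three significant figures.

E = 51.7

The oscillator eigenvalues are E_n = ℏω₀(n + ½), so E_7 = 6.89 × 7.5 = 51.68.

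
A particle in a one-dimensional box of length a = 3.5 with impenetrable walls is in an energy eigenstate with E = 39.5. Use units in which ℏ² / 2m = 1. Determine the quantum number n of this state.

n = 7

For an infinite well E_n = n²π²ℏ²/(2ma²), so n = (a/πℏ)√(2mE).
n = (3.5/π) × √(2 × 0.5 × 39.5) = 7.002 → n = 7.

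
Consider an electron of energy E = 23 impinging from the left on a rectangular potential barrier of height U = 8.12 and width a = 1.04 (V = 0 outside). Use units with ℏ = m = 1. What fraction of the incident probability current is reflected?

R = 0.0155

Above the barrier the interior wavenumber is k₂ = √(2m(E − U))/ℏ = 5.455, giving phase k₂a = 5.673.
T = [1 + U² sin²(k₂a) / (4E(E − U))]⁻¹ = 1/1.016 = 0.984.
R = 1 − T = 0.0155.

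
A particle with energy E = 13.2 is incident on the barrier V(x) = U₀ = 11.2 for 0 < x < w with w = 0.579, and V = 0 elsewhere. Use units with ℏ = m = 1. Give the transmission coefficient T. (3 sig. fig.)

T = 0.501

E > U₀: inside the barrier k₂ = √(2m(E − U₀))/ℏ = 2.000, k₂w = 1.158.
T = [1 + U₀² sin²(k₂w) / (4E(E − U₀))]⁻¹ = 1/1.997 = 0.501.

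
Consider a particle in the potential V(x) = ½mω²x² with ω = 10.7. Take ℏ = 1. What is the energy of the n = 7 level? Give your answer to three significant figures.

Using E_n = (n + ½)ℏω: E_7 = 7.5 × 10.7 = 80.25.

E = 80.3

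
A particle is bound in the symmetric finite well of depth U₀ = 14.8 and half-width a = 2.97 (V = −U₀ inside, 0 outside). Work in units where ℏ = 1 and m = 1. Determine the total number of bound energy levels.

N = 11

Define the well-strength parameter z₀ = (a/ℏ)√(2mU₀) = 2.97 × √(2·1·14.8) = 16.16.
The even/odd transcendental equations gain one root per π/2 in z₀, giving N = 1 + ⌊2z₀/π⌋ = 1 + ⌊10.29⌋ = 11.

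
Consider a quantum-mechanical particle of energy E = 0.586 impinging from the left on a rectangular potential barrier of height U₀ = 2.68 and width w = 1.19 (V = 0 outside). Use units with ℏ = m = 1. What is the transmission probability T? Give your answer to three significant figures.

E < U₀: inside the barrier ψ ∝ e^{±κx} with κ = √(2m(U₀ − E))/ℏ = 2.046.
κw = 2.435, sinh(κw) = 5.666.
Matching ψ, ψ′ at both faces gives T = [1 + U₀² sinh²(κw) / (4E(U₀ − E))]⁻¹ = 1/47.97 = 0.0208.

T = 0.0208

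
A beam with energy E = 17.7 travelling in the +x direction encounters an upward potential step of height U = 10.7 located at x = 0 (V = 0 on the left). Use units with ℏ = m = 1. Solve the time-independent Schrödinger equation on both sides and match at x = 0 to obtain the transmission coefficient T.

The wavenumbers are k₁ = √(2mE)/ℏ = 5.950 on the left and k₂ = √(2m(E − U))/ℏ = 3.742 on the right.
Continuity of ψ and ψ′ at the step yields the reflection amplitude r = (k₁ − k₂)/(k₁ + k₂) = 0.2278; thus R = |r|² = 0.05191, T = 0.9481.

T = 0.948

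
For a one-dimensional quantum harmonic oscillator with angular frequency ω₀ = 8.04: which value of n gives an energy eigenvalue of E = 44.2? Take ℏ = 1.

E_n = ℏω₀(n + ½) ⇒ n = E/(ℏω₀) − ½ = 44.2/8.04 − 0.5 = 4.998 → n = 5.

n = 5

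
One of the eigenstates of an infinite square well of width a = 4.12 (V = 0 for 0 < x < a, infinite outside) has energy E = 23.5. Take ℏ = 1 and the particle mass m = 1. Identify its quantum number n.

From E_n = n²π²ℏ²/(2ma²) invert to n = √(2ma²E)/(πℏ).
n = (4.12/π) × √(2 × 1 × 23.5) = 8.991 → n = 9.

n = 9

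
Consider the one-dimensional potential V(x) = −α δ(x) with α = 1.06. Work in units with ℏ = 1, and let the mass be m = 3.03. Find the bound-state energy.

The bound state is ψ(x) = √κ e^{−κ|x|}. The derivative jump ψ'(0⁺) − ψ'(0⁻) = −(2mα/ℏ²)ψ(0) fixes κ = mα/ℏ² = 3.212.
Then E = −ℏ²κ²/(2m) = −mα²/(2ℏ²) = -1.702.

E = -1.70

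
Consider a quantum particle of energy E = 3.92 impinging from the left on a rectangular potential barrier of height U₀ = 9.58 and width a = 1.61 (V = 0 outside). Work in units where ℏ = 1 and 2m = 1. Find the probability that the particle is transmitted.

E < U₀: inside the barrier ψ ∝ e^{±κx} with κ = √(2m(U₀ − E))/ℏ = 2.379.
κa = 3.830, sinh(κa) = 23.03.
The exact tunnelling result is T⁻¹ = 1 + U₀² sinh²(κa) / [4E(U₀ − E)] = 549.4, so T = 0.00182.

T = 0.00182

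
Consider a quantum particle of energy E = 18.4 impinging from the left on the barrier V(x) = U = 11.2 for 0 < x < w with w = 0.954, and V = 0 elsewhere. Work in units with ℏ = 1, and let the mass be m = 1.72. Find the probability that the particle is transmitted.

E > U: inside the barrier k₂ = √(2m(E − U))/ℏ = 4.977, k₂w = 4.748.
Matching at both interfaces gives T⁻¹ = 1 + U² sin²(k₂w) / [4E(E − U)] = 1.236, hence T = 0.809.

T = 0.809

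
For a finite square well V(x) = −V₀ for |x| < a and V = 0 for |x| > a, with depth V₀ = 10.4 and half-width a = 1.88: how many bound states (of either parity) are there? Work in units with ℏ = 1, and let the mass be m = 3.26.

N = 10

Define the well-strength parameter z₀ = (a/ℏ)√(2mV₀) = 1.88 × √(2·3.26·10.4) = 15.48.
The even/odd transcendental equations gain one root per π/2 in z₀, giving N = 1 + ⌊2z₀/π⌋ = 1 + ⌊9.855⌋ = 10.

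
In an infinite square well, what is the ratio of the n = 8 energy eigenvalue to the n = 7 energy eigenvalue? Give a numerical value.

1.30612

E_n = n²π²ℏ²/(2mL²) so the ratio is n₂²/n₁² = 64/49 = 1.30612.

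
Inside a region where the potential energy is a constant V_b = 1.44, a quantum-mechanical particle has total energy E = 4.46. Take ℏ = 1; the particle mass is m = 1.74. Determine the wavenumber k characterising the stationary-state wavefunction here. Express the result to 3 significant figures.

k = 3.24

With E > V_b the solution is oscillatory, ψ ∝ e^{±ikx} with k = √(2m(E − V_b))/ℏ.
k = √(2 × 1.74 × 3.02) = 3.242.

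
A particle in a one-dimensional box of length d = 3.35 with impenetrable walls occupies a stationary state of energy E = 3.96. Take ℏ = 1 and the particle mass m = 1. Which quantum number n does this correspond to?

n = 3

For an infinite well E_n = n²π²ℏ²/(2md²), so n = (d/πℏ)√(2mE).
n = (3.35/π) × √(2 × 1 × 3.96) = 3.001 → n = 3.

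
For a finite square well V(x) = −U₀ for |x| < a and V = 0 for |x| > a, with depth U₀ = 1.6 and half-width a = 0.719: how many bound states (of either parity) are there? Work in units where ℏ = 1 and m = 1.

The dimensionless depth is z₀ = a√(2mU₀)/ℏ = 0.719 × √(3.200) = 1.286.
The even/odd transcendental equations gain one root per π/2 in z₀, giving N = 1 + ⌊2z₀/π⌋ = 1 + ⌊0.8188⌋ = 1.

N = 1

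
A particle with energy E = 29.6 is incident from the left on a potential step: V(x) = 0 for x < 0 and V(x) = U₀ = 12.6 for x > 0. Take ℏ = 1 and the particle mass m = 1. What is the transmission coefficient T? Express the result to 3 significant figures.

T = 0.981

The wavenumbers are k₁ = √(2mE)/ℏ = 7.694 on the left and k₂ = √(2m(E − U₀))/ℏ = 5.831 on the right.
Continuity of ψ and ψ′ at the step yields the reflection amplitude r = (k₁ − k₂)/(k₁ + k₂) = 0.1378; thus R = |r|² = 0.01898, T = 0.9810.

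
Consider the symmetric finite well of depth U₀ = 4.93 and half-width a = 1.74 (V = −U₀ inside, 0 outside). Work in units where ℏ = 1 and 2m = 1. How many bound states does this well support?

N = 3

Define the well-strength parameter z₀ = (a/ℏ)√(2mU₀) = 1.74 × √(2·0.5·4.93) = 3.863.
The even/odd transcendental equations gain one root per π/2 in z₀, giving N = 1 + ⌊2z₀/π⌋ = 1 + ⌊2.460⌋ = 3.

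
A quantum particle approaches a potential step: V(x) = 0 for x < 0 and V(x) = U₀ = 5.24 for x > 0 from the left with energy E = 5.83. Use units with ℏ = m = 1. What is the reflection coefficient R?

On each side the TISE gives plane waves with k = √(2m(E − V))/ℏ: k₁ = √(2·1·5.83) = 3.415, k₂ = √(2·1·0.59) = 1.086.
Continuity of ψ and ψ′ at the step yields the reflection amplitude r = (k₁ − k₂)/(k₁ + k₂) = 0.5173; thus R = |r|² = 0.2676, T = 0.7324.

R = 0.268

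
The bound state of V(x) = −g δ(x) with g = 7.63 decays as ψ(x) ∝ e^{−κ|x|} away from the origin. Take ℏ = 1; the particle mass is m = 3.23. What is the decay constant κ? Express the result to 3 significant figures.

κ = 24.6

Integrating the TISE across x = 0 gives the cusp condition ψ'(0⁺) − ψ'(0⁻) = −(2mg/ℏ²)ψ(0).
With ψ ∝ e^{−κ|x|} this yields −2κ = −2mg/ℏ², so κ = mg/ℏ² = 24.64.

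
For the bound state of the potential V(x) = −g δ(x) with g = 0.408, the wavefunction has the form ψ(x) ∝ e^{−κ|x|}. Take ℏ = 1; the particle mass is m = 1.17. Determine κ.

κ = 0.477

Integrate −(ℏ²/2m)ψ'' − gδ(x)ψ = Eψ from −ε to +ε: the ψ'' term gives ψ'(0⁺) − ψ'(0⁻) and the δ term gives −(2mg/ℏ²)ψ(0).
With ψ ∝ e^{−κ|x|} this yields −2κ = −2mg/ℏ², so κ = mg/ℏ² = 0.4774.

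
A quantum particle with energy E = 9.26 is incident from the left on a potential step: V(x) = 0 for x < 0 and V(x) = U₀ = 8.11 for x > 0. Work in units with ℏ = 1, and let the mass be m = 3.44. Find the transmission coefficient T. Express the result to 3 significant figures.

On each side the TISE gives plane waves with k = √(2m(E − V))/ℏ: k₁ = √(2·3.44·9.26) = 7.982, k₂ = √(2·3.44·1.15) = 2.813.
Continuity of ψ and ψ′ at the step yields the reflection amplitude r = (k₁ − k₂)/(k₁ + k₂) = 0.4788; thus R = |r|² = 0.2293, T = 0.7707.

T = 0.771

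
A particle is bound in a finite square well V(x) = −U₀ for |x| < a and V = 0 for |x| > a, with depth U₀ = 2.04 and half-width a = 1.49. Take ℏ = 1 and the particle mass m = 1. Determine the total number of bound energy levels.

N = 2

Define the well-strength parameter z₀ = (a/ℏ)√(2mU₀) = 1.49 × √(2·1·2.04) = 3.010.
A new bound state (alternating even/odd) appears each time z₀ passes a multiple of π/2, so N = ⌊2z₀/π⌋ + 1 = ⌊1.916⌋ + 1 = 2.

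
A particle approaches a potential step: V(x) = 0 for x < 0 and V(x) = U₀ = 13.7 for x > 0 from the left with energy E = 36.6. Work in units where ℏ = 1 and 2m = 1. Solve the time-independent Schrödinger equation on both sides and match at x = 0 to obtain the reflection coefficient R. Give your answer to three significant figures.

On each side the TISE gives plane waves with k = √(2m(E − V))/ℏ: k₁ = √(2·½·36.6) = 6.050, k₂ = √(2·½·22.9) = 4.785.
Continuity of ψ and ψ′ at the step yields the reflection amplitude r = (k₁ − k₂)/(k₁ + k₂) = 0.1167; thus R = |r|² = 0.01362, T = 0.9864.

R = 0.0136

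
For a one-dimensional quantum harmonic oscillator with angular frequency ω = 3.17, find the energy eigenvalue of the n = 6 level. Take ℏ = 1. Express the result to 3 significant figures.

E = 20.6

The oscillator eigenvalues are E_n = ℏω(n + ½), so E_6 = 3.17 × 6.5 = 20.61.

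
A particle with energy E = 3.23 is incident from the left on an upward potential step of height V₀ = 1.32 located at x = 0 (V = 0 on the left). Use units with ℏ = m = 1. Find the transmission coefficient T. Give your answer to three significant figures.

The wavenumbers are k₁ = √(2mE)/ℏ = 2.542 on the left and k₂ = √(2m(E − V₀))/ℏ = 1.954 on the right.
Continuity of ψ and ψ′ at the step yields the reflection amplitude r = (k₁ − k₂)/(k₁ + k₂) = 0.1306; thus R = |r|² = 0.01705, T = 0.9829.

T = 0.983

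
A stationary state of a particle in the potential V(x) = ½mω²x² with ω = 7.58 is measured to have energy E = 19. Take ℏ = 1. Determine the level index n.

E_n = ℏω(n + ½) ⇒ n = E/(ℏω) − ½ = 19/7.58 − 0.5 = 2.007 → n = 2.

n = 2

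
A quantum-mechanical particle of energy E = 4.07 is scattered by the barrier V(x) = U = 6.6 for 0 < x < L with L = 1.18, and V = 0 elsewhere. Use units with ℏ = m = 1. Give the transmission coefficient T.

E < U: inside the barrier ψ ∝ e^{±κx} with κ = √(2m(U − E))/ℏ = 2.249.
κL = 2.654, sinh(κL) = 7.073.
The exact tunnelling result is T⁻¹ = 1 + U² sinh²(κL) / [4E(U − E)] = 53.90, so T = 0.0186.

T = 0.0186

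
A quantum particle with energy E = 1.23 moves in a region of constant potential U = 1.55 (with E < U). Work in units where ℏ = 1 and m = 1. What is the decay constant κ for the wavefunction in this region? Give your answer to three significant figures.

Since E < U the TISE in this region is ψ'' = κ²ψ with κ = √(2m(U − E))/ℏ.
κ = √(2 × 1 × 0.32) = 0.8000.

κ = 0.800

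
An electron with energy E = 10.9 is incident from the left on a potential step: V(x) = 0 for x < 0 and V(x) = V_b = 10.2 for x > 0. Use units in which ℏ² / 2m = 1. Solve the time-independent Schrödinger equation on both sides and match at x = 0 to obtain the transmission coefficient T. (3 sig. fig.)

T = 0.645

The wavenumbers are k₁ = √(2mE)/ℏ = 3.302 on the left and k₂ = √(2m(E − V_b))/ℏ = 0.8367 on the right.
Matching ψ and ψ′ at x = 0 gives r = (k₁ − k₂)/(k₁ + k₂), so R = r² = 0.3548 and T = 1 − R = 0.6452.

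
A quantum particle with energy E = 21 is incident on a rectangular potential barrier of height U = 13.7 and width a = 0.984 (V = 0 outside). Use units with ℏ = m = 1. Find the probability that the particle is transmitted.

T = 0.907

E > U: inside the barrier k₂ = √(2m(E − U))/ℏ = 3.821, k₂a = 3.760.
Matching at both interfaces gives T⁻¹ = 1 + U² sin²(k₂a) / [4E(E − U)] = 1.103, hence T = 0.907.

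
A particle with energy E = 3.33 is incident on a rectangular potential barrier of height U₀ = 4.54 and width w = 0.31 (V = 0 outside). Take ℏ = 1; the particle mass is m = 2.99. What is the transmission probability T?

E < U₀: inside the barrier ψ ∝ e^{±κx} with κ = √(2m(U₀ − E))/ℏ = 2.690.
κw = 0.8339, sinh(κw) = 0.9339.
Matching ψ, ψ′ at both faces gives T = [1 + U₀² sinh²(κw) / (4E(U₀ − E))]⁻¹ = 1/2.115 = 0.473.

T = 0.473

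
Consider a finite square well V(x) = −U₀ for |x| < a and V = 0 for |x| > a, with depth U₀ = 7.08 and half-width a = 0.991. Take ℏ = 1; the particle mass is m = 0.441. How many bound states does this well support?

N = 2

The dimensionless depth is z₀ = a√(2mU₀)/ℏ = 0.991 × √(6.245) = 2.476.
The even/odd transcendental equations gain one root per π/2 in z₀, giving N = 1 + ⌊2z₀/π⌋ = 1 + ⌊1.577⌋ = 2.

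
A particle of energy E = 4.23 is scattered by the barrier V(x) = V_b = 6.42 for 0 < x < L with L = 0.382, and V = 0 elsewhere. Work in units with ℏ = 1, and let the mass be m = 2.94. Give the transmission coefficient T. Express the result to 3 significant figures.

T = 0.209

Since E < V_b the interior solution is evanescent with decay constant κ = √(2m(V_b − E))/ℏ = 3.588.
κL = 1.371, sinh(κL) = 1.842.
Matching ψ, ψ′ at both faces gives T = [1 + V_b² sinh²(κL) / (4E(V_b − E))]⁻¹ = 1/4.775 = 0.209.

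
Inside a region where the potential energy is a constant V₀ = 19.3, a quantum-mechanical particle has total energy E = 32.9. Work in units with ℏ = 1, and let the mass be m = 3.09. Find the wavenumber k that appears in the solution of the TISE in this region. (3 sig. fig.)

With E > V₀ the solution is oscillatory, ψ ∝ e^{±ikx} with k = √(2m(E − V₀))/ℏ.
k = √(2 × 3.09 × 13.6) = 9.168.

k = 9.17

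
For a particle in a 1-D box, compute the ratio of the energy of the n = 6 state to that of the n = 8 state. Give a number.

0.5625

Since E_n ∝ n², the ratio is (6/8)² = 0.5625.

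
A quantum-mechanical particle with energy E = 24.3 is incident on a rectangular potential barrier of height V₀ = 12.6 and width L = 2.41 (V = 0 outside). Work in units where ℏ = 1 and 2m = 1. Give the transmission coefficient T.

T = 0.893

Above the barrier the interior wavenumber is k₂ = √(2m(E − V₀))/ℏ = 3.421, giving phase k₂L = 8.243.
Matching at both interfaces gives T⁻¹ = 1 + V₀² sin²(k₂L) / [4E(E − V₀)] = 1.119, hence T = 0.893.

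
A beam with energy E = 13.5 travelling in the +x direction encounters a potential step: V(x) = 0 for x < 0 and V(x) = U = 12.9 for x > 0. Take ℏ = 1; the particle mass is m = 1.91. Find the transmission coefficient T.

T = 0.575

The wavenumbers are k₁ = √(2mE)/ℏ = 7.181 on the left and k₂ = √(2m(E − U))/ℏ = 1.514 on the right.
Continuity of ψ and ψ′ at the step yields the reflection amplitude r = (k₁ − k₂)/(k₁ + k₂) = 0.6518; thus R = |r|² = 0.4248, T = 0.5752.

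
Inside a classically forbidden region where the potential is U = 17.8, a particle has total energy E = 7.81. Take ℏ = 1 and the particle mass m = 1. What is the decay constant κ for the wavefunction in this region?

κ = 4.47

Since E < U the TISE in this region is ψ'' = κ²ψ with κ = √(2m(U − E))/ℏ.
κ = √(2 × 1 × 9.99) = 4.470.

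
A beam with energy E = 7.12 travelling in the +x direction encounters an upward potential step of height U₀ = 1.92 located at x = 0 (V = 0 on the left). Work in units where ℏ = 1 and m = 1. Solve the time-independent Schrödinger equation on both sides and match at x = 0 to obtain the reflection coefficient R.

R = 0.00615

On each side the TISE gives plane waves with k = √(2m(E − V))/ℏ: k₁ = √(2·1·7.12) = 3.774, k₂ = √(2·1·5.2) = 3.225.
Continuity of ψ and ψ′ at the step yields the reflection amplitude r = (k₁ − k₂)/(k₁ + k₂) = 0.07840; thus R = |r|² = 0.006147, T = 0.9939.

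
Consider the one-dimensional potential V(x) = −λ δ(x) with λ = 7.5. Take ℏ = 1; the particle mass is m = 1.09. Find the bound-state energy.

E = -30.7

The bound state is ψ(x) = √κ e^{−κ|x|}. The derivative jump ψ'(0⁺) − ψ'(0⁻) = −(2mλ/ℏ²)ψ(0) fixes κ = mλ/ℏ² = 8.175.
Then E = −ℏ²κ²/(2m) = −mλ²/(2ℏ²) = -30.66.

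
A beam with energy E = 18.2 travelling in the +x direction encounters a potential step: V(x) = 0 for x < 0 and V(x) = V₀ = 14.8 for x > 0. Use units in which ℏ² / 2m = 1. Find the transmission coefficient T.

The wavenumbers are k₁ = √(2mE)/ℏ = 4.266 on the left and k₂ = √(2m(E − V₀))/ℏ = 1.844 on the right.
Matching ψ and ψ′ at x = 0 gives r = (k₁ − k₂)/(k₁ + k₂), so R = r² = 0.1572 and T = 1 − R = 0.8428.

T = 0.843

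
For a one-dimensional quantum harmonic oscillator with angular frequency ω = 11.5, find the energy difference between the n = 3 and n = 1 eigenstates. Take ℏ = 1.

E_n = ℏω(n + ½), so ΔE = (3 − 1) ℏω = 2 × 11.5 = 23.00.

ΔE = 23.0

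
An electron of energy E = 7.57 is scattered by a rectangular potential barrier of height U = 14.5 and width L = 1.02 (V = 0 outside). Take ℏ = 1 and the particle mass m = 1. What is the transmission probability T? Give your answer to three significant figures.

T = 0.00201

E < U: inside the barrier ψ ∝ e^{±κx} with κ = √(2m(U − E))/ℏ = 3.723.
κL = 3.797, sinh(κL) = 22.28.
Matching ψ, ψ′ at both faces gives T = [1 + U² sinh²(κL) / (4E(U − E))]⁻¹ = 1/498.4 = 0.00201.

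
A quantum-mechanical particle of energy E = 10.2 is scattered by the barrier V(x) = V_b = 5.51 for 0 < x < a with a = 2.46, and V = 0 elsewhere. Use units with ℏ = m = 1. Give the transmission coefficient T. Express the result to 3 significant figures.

Above the barrier the interior wavenumber is k₂ = √(2m(E − V_b))/ℏ = 3.063, giving phase k₂a = 7.534.
T = [1 + V_b² sin²(k₂a) / (4E(E − V_b))]⁻¹ = 1/1.143 = 0.875.

T = 0.875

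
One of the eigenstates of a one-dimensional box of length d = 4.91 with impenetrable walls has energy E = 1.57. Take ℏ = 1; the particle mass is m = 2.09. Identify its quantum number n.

n = 4

From E_n = n²π²ℏ²/(2md²) invert to n = √(2md²E)/(πℏ).
n = (4.91/π) × √(2 × 2.09 × 1.57) = 4.004 → n = 4.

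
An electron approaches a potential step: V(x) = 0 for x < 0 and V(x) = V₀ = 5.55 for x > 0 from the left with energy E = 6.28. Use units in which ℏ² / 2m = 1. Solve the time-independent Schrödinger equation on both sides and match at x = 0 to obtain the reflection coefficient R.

The wavenumbers are k₁ = √(2mE)/ℏ = 2.506 on the left and k₂ = √(2m(E − V₀))/ℏ = 0.8544 on the right.
Matching ψ and ψ′ at x = 0 gives r = (k₁ − k₂)/(k₁ + k₂), so R = r² = 0.2416 and T = 1 − R = 0.7584.

R = 0.242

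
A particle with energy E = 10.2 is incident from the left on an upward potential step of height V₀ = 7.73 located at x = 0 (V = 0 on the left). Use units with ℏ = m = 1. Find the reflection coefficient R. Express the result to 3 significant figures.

The wavenumbers are k₁ = √(2mE)/ℏ = 4.517 on the left and k₂ = √(2m(E − V₀))/ℏ = 2.223 on the right.
Matching ψ and ψ′ at x = 0 gives r = (k₁ − k₂)/(k₁ + k₂), so R = r² = 0.1159 and T = 1 − R = 0.8841.

R = 0.116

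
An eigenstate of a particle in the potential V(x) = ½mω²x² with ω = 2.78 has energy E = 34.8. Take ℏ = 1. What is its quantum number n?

E_n = ℏω(n + ½) ⇒ n = E/(ℏω) − ½ = 34.8/2.78 − 0.5 = 12.018 → n = 12.

n = 12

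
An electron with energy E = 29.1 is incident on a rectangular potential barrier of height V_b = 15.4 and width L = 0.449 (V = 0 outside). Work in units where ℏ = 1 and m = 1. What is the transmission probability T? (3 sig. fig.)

T = 0.930

Above the barrier the interior wavenumber is k₂ = √(2m(E − V_b))/ℏ = 5.235, giving phase k₂L = 2.350.
T = [1 + V_b² sin²(k₂L) / (4E(E − V_b))]⁻¹ = 1/1.075 = 0.930.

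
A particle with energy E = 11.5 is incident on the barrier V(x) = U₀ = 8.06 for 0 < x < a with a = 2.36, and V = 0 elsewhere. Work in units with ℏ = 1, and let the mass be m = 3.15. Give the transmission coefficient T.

T = 0.709

Above the barrier the interior wavenumber is k₂ = √(2m(E − U₀))/ℏ = 4.655, giving phase k₂a = 10.99.
T = [1 + U₀² sin²(k₂a) / (4E(E − U₀))]⁻¹ = 1/1.411 = 0.709.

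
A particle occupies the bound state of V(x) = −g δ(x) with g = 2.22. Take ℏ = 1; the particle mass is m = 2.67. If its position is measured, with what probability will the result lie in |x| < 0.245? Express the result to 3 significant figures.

The normalised bound state is ψ = √κ e^{−κ|x|} with κ = mg/ℏ² = 5.927.
P(|x| < d) = ∫_{−d}^{d} κ e^{−2κ|x|} dx = 1 − e^{−2κd} = 1 − e^{−2.904} = 0.9452.

P = 0.945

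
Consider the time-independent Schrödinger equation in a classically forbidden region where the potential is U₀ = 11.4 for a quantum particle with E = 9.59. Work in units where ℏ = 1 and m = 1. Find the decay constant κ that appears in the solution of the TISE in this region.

Since E < U₀ the TISE in this region is ψ'' = κ²ψ with κ = √(2m(U₀ − E))/ℏ.
κ = √(2 × 1 × 1.81) = 1.903.

κ = 1.90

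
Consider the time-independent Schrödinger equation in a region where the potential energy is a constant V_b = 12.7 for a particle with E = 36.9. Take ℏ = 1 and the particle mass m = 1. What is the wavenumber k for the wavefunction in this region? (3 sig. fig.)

With E > V_b the solution is oscillatory, ψ ∝ e^{±ikx} with k = √(2m(E − V_b))/ℏ.
k = √(2 × 1 × 24.2) = 6.957.

k = 6.96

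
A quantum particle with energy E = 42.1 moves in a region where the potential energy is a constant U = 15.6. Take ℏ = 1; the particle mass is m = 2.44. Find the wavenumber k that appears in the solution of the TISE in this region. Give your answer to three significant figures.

k = 11.4

With E > U the solution is oscillatory, ψ ∝ e^{±ikx} with k = √(2m(E − U))/ℏ.
k = √(2 × 2.44 × 26.5) = 11.37.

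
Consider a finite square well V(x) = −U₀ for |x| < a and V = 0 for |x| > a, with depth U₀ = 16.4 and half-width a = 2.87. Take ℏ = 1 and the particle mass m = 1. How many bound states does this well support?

N = 11

The dimensionless depth is z₀ = a√(2mU₀)/ℏ = 2.87 × √(32.80) = 16.44.
The even/odd transcendental equations gain one root per π/2 in z₀, giving N = 1 + ⌊2z₀/π⌋ = 1 + ⌊10.46⌋ = 11.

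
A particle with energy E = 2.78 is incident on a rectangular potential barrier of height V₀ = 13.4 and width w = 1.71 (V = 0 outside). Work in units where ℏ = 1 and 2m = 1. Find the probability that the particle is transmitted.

E < V₀: inside the barrier ψ ∝ e^{±κx} with κ = √(2m(V₀ − E))/ℏ = 3.259.
κw = 5.573, sinh(κw) = 131.6.
The exact tunnelling result is T⁻¹ = 1 + V₀² sinh²(κw) / [4E(V₀ − E)] = 26320, so T = 0.0000380.

T = 0.0000380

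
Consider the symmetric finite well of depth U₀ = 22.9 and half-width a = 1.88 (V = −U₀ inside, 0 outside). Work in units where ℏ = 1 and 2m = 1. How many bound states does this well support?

N = 6

The dimensionless depth is z₀ = a√(2mU₀)/ℏ = 1.88 × √(22.90) = 8.997.
A new bound state (alternating even/odd) appears each time z₀ passes a multiple of π/2, so N = ⌊2z₀/π⌋ + 1 = ⌊5.727⌋ + 1 = 6.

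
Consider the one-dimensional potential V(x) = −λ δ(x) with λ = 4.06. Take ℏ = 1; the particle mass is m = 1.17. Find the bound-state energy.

E = -9.64

For x ≠ 0 the bound state is ψ ∝ e^{−κ|x|}; integrating the TISE across the delta gives the cusp condition 2κ = 2mλ/ℏ², so κ = 4.750.
Then E = −ℏ²κ²/(2m) = −mλ²/(2ℏ²) = -9.643.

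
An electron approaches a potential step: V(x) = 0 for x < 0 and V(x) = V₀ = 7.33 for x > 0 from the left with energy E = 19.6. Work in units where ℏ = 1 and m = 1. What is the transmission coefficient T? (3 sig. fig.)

T = 0.986

On each side the TISE gives plane waves with k = √(2m(E − V))/ℏ: k₁ = √(2·1·19.6) = 6.261, k₂ = √(2·1·12.27) = 4.954.
Continuity of ψ and ψ′ at the step yields the reflection amplitude r = (k₁ − k₂)/(k₁ + k₂) = 0.1166; thus R = |r|² = 0.01359, T = 0.9864.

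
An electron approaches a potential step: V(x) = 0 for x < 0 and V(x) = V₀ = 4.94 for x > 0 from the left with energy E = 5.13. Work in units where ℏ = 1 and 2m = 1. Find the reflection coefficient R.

R = 0.459

The wavenumbers are k₁ = √(2mE)/ℏ = 2.265 on the left and k₂ = √(2m(E − V₀))/ℏ = 0.4359 on the right.
Continuity of ψ and ψ′ at the step yields the reflection amplitude r = (k₁ − k₂)/(k₁ + k₂) = 0.6772; thus R = |r|² = 0.4586, T = 0.5414.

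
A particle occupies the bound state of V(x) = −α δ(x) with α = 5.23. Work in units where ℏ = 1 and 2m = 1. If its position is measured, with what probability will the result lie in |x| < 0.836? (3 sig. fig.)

P = 0.987

The normalised bound state is ψ = √κ e^{−κ|x|} with κ = mα/ℏ² = 2.615.
P(|x| < d) = ∫_{−d}^{d} κ e^{−2κ|x|} dx = 1 − e^{−2κd} = 1 − e^{−4.372} = 0.9874.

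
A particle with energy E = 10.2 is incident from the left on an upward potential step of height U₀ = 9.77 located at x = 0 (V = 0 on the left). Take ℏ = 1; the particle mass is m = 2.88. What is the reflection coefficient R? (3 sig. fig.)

R = 0.435

On each side the TISE gives plane waves with k = √(2m(E − V))/ℏ: k₁ = √(2·2.88·10.2) = 7.665, k₂ = √(2·2.88·0.43) = 1.574.
Matching ψ and ψ′ at x = 0 gives r = (k₁ − k₂)/(k₁ + k₂), so R = r² = 0.4347 and T = 1 − R = 0.5653.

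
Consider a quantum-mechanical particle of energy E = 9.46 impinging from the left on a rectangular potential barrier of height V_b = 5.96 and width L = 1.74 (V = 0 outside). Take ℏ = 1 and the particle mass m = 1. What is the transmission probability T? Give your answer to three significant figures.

Above the barrier the interior wavenumber is k₂ = √(2m(E − V_b))/ℏ = 2.646, giving phase k₂L = 4.604.
T = [1 + V_b² sin²(k₂L) / (4E(E − V_b))]⁻¹ = 1/1.265 = 0.790.

T = 0.790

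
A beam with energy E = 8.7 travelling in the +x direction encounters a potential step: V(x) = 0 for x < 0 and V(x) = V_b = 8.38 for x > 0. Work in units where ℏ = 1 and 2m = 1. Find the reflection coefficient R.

The wavenumbers are k₁ = √(2mE)/ℏ = 2.950 on the left and k₂ = √(2m(E − V_b))/ℏ = 0.5657 on the right.
Matching ψ and ψ′ at x = 0 gives r = (k₁ − k₂)/(k₁ + k₂), so R = r² = 0.4599 and T = 1 − R = 0.5401.

R = 0.460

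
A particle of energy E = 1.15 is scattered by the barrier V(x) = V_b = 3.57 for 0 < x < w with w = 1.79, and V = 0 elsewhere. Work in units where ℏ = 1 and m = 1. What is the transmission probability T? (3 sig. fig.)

Since E < V_b the interior solution is evanescent with decay constant κ = √(2m(V_b − E))/ℏ = 2.200.
κw = 3.938, sinh(κw) = 25.65.
Matching ψ, ψ′ at both faces gives T = [1 + V_b² sinh²(κw) / (4E(V_b − E))]⁻¹ = 1/754.1 = 0.00133.

T = 0.00133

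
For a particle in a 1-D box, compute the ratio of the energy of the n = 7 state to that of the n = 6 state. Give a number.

E_n = n²π²ℏ²/(2mL²) so the ratio is n₂²/n₁² = 49/36 = 1.36111.

1.36111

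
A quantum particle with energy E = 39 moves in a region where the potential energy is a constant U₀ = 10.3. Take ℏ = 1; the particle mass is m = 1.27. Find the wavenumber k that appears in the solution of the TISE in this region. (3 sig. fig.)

k = 8.54

With E > U₀ the solution is oscillatory, ψ ∝ e^{±ikx} with k = √(2m(E − U₀))/ℏ.
k = √(2 × 1.27 × 28.7) = 8.538.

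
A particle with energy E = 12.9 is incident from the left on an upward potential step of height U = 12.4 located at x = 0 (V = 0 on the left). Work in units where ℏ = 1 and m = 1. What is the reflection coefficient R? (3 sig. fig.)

R = 0.450

On each side the TISE gives plane waves with k = √(2m(E − V))/ℏ: k₁ = √(2·1·12.9) = 5.079, k₂ = √(2·1·0.5) = 1.000.
Continuity of ψ and ψ′ at the step yields the reflection amplitude r = (k₁ − k₂)/(k₁ + k₂) = 0.6710; thus R = |r|² = 0.4503, T = 0.5497.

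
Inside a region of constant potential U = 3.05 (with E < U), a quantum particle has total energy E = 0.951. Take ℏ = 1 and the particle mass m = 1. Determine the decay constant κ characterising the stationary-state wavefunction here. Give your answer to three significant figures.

κ = 2.05

Since E < U the TISE in this region is ψ'' = κ²ψ with κ = √(2m(U − E))/ℏ.
κ = √(2 × 1 × 2.099) = 2.049.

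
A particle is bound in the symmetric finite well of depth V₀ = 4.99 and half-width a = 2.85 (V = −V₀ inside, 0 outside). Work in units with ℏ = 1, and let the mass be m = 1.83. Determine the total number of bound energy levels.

The dimensionless depth is z₀ = a√(2mV₀)/ℏ = 2.85 × √(18.26) = 12.18.
The even/odd transcendental equations gain one root per π/2 in z₀, giving N = 1 + ⌊2z₀/π⌋ = 1 + ⌊7.754⌋ = 8.

N = 8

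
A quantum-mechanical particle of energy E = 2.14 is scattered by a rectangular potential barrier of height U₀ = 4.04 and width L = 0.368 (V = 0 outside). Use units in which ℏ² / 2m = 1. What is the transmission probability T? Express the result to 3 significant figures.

E < U₀: inside the barrier ψ ∝ e^{±κx} with κ = √(2m(U₀ − E))/ℏ = 1.378.
κL = 0.5073, sinh(κL) = 0.5293.
Matching ψ, ψ′ at both faces gives T = [1 + U₀² sinh²(κL) / (4E(U₀ − E))]⁻¹ = 1/1.281 = 0.781.

T = 0.781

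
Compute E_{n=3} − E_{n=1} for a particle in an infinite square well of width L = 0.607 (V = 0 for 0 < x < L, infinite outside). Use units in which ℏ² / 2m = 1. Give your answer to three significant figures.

E_n = n²π²ℏ²/(2mL²), so ΔE = (3² − 1²) π²ℏ²/(2mL²).
ΔE = 8 × π² / (2 × 0.5 × 0.607²) = 214.3.

ΔE = 214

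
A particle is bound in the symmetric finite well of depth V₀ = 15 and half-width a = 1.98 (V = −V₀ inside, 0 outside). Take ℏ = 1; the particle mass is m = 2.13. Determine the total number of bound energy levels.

N = 11

The dimensionless depth is z₀ = a√(2mV₀)/ℏ = 1.98 × √(63.90) = 15.83.
The even/odd transcendental equations gain one root per π/2 in z₀, giving N = 1 + ⌊2z₀/π⌋ = 1 + ⌊10.08⌋ = 11.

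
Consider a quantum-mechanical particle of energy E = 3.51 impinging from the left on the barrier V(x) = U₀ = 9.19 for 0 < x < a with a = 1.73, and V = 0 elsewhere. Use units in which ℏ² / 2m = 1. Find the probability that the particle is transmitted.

T = 0.000990

E < U₀: inside the barrier ψ ∝ e^{±κx} with κ = √(2m(U₀ − E))/ℏ = 2.383.
κa = 4.123, sinh(κa) = 30.87.
Matching ψ, ψ′ at both faces gives T = [1 + U₀² sinh²(κa) / (4E(U₀ − E))]⁻¹ = 1/1010 = 0.000990.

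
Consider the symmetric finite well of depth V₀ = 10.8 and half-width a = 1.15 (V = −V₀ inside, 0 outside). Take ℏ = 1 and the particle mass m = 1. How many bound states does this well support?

Define the well-strength parameter z₀ = (a/ℏ)√(2mV₀) = 1.15 × √(2·1·10.8) = 5.345.
The even/odd transcendental equations gain one root per π/2 in z₀, giving N = 1 + ⌊2z₀/π⌋ = 1 + ⌊3.403⌋ = 4.

N = 4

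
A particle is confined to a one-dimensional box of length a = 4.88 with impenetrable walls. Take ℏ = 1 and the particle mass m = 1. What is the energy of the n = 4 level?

Requiring ψ(0) = ψ(a) = 0 quantises k = nπ/a, hence E_n = ℏ²k²/2m = n²π²ℏ²/(2ma²).
E_4 = 4² × π² / (2 × 1 × 4.88²) = 3.316.

E = 3.32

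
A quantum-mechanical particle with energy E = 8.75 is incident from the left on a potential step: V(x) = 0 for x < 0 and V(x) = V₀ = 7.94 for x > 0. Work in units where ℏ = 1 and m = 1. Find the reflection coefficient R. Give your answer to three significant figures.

On each side the TISE gives plane waves with k = √(2m(E − V))/ℏ: k₁ = √(2·1·8.75) = 4.183, k₂ = √(2·1·0.81) = 1.273.
Matching ψ and ψ′ at x = 0 gives r = (k₁ − k₂)/(k₁ + k₂), so R = r² = 0.2846 and T = 1 − R = 0.7154.

R = 0.285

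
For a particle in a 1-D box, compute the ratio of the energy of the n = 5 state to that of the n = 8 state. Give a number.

E_n = n²π²ℏ²/(2mL²) so the ratio is n₂²/n₁² = 25/64 = 0.390625.

0.390625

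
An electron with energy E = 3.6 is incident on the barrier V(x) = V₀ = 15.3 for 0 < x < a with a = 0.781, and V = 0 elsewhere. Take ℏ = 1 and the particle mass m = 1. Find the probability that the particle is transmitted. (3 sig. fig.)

E < V₀: inside the barrier ψ ∝ e^{±κx} with κ = √(2m(V₀ − E))/ℏ = 4.837.
κa = 3.778, sinh(κa) = 21.85.
The exact tunnelling result is T⁻¹ = 1 + V₀² sinh²(κa) / [4E(V₀ − E)] = 664.5, so T = 0.00150.

T = 0.00150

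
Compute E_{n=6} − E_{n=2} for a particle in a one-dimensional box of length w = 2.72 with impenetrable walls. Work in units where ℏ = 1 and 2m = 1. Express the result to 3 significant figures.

ΔE = 42.7

E_n = n²π²ℏ²/(2mw²), so ΔE = (6² − 2²) π²ℏ²/(2mw²).
ΔE = 32 × π² / (2 × 0.5 × 2.72²) = 42.69.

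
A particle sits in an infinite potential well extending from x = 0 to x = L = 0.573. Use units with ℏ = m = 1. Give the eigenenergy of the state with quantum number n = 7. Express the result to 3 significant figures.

E = 736

Requiring ψ(0) = ψ(L) = 0 quantises k = nπ/L, hence E_n = ℏ²k²/2m = n²π²ℏ²/(2mL²).
E_7 = 7² × π² / (2 × 1 × 0.573²) = 736.5.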